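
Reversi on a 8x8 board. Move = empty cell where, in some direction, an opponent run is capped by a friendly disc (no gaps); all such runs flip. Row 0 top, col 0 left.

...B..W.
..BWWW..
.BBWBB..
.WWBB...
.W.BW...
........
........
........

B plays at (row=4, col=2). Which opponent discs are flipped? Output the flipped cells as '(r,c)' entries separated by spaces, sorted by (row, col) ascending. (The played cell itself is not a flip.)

Dir NW: opp run (3,1), next='.' -> no flip
Dir N: opp run (3,2) capped by B -> flip
Dir NE: first cell 'B' (not opp) -> no flip
Dir W: opp run (4,1), next='.' -> no flip
Dir E: first cell 'B' (not opp) -> no flip
Dir SW: first cell '.' (not opp) -> no flip
Dir S: first cell '.' (not opp) -> no flip
Dir SE: first cell '.' (not opp) -> no flip

Answer: (3,2)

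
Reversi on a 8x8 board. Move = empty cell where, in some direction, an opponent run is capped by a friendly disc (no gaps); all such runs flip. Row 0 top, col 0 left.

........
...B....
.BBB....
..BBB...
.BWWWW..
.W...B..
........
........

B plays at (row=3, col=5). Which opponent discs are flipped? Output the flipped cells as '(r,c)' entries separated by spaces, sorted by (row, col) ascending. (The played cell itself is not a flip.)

Dir NW: first cell '.' (not opp) -> no flip
Dir N: first cell '.' (not opp) -> no flip
Dir NE: first cell '.' (not opp) -> no flip
Dir W: first cell 'B' (not opp) -> no flip
Dir E: first cell '.' (not opp) -> no flip
Dir SW: opp run (4,4), next='.' -> no flip
Dir S: opp run (4,5) capped by B -> flip
Dir SE: first cell '.' (not opp) -> no flip

Answer: (4,5)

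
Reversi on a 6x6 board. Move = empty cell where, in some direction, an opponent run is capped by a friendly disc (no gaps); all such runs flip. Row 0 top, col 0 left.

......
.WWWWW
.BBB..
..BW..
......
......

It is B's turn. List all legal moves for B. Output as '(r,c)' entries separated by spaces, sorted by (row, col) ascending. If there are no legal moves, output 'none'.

Answer: (0,0) (0,1) (0,2) (0,3) (0,4) (0,5) (3,4) (4,3) (4,4)

Derivation:
(0,0): flips 1 -> legal
(0,1): flips 2 -> legal
(0,2): flips 1 -> legal
(0,3): flips 2 -> legal
(0,4): flips 1 -> legal
(0,5): flips 1 -> legal
(1,0): no bracket -> illegal
(2,0): no bracket -> illegal
(2,4): no bracket -> illegal
(2,5): no bracket -> illegal
(3,4): flips 1 -> legal
(4,2): no bracket -> illegal
(4,3): flips 1 -> legal
(4,4): flips 1 -> legal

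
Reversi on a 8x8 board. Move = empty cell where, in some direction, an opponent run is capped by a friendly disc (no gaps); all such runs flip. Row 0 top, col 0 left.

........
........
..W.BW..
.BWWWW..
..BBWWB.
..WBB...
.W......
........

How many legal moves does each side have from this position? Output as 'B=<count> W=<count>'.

-- B to move --
(1,1): no bracket -> illegal
(1,2): flips 2 -> legal
(1,3): flips 1 -> legal
(1,4): no bracket -> illegal
(1,5): no bracket -> illegal
(1,6): flips 2 -> legal
(2,1): flips 1 -> legal
(2,3): flips 1 -> legal
(2,6): flips 3 -> legal
(3,6): flips 5 -> legal
(4,1): no bracket -> illegal
(5,0): no bracket -> illegal
(5,1): flips 1 -> legal
(5,5): no bracket -> illegal
(5,6): no bracket -> illegal
(6,0): no bracket -> illegal
(6,2): flips 1 -> legal
(6,3): no bracket -> illegal
(7,0): flips 2 -> legal
(7,1): no bracket -> illegal
(7,2): no bracket -> illegal
B mobility = 10
-- W to move --
(1,3): flips 1 -> legal
(1,4): flips 1 -> legal
(1,5): flips 1 -> legal
(2,0): no bracket -> illegal
(2,1): no bracket -> illegal
(2,3): flips 1 -> legal
(3,0): flips 1 -> legal
(3,6): no bracket -> illegal
(3,7): no bracket -> illegal
(4,0): flips 1 -> legal
(4,1): flips 2 -> legal
(4,7): flips 1 -> legal
(5,1): flips 1 -> legal
(5,5): flips 2 -> legal
(5,6): no bracket -> illegal
(5,7): flips 1 -> legal
(6,2): flips 1 -> legal
(6,3): flips 3 -> legal
(6,4): flips 1 -> legal
(6,5): flips 2 -> legal
W mobility = 15

Answer: B=10 W=15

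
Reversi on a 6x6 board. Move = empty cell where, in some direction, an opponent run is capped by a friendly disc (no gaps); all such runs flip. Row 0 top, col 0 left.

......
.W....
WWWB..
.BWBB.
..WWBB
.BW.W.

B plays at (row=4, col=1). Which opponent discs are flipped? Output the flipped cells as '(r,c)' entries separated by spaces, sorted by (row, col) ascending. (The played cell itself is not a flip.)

Dir NW: first cell '.' (not opp) -> no flip
Dir N: first cell 'B' (not opp) -> no flip
Dir NE: opp run (3,2) capped by B -> flip
Dir W: first cell '.' (not opp) -> no flip
Dir E: opp run (4,2) (4,3) capped by B -> flip
Dir SW: first cell '.' (not opp) -> no flip
Dir S: first cell 'B' (not opp) -> no flip
Dir SE: opp run (5,2), next=edge -> no flip

Answer: (3,2) (4,2) (4,3)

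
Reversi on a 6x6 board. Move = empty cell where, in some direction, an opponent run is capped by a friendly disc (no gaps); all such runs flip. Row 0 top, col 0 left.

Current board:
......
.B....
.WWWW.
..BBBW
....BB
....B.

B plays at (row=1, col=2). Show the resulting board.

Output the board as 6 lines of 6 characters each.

Place B at (1,2); scan 8 dirs for brackets.
Dir NW: first cell '.' (not opp) -> no flip
Dir N: first cell '.' (not opp) -> no flip
Dir NE: first cell '.' (not opp) -> no flip
Dir W: first cell 'B' (not opp) -> no flip
Dir E: first cell '.' (not opp) -> no flip
Dir SW: opp run (2,1), next='.' -> no flip
Dir S: opp run (2,2) capped by B -> flip
Dir SE: opp run (2,3) capped by B -> flip
All flips: (2,2) (2,3)

Answer: ......
.BB...
.WBBW.
..BBBW
....BB
....B.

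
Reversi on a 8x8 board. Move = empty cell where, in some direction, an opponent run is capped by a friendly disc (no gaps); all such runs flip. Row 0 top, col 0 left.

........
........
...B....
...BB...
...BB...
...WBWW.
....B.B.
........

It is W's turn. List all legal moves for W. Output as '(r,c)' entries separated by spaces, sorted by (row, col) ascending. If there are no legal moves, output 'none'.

(1,2): no bracket -> illegal
(1,3): flips 3 -> legal
(1,4): no bracket -> illegal
(2,2): flips 2 -> legal
(2,4): no bracket -> illegal
(2,5): no bracket -> illegal
(3,2): no bracket -> illegal
(3,5): flips 1 -> legal
(4,2): no bracket -> illegal
(4,5): no bracket -> illegal
(5,2): no bracket -> illegal
(5,7): no bracket -> illegal
(6,3): no bracket -> illegal
(6,5): no bracket -> illegal
(6,7): no bracket -> illegal
(7,3): flips 1 -> legal
(7,4): no bracket -> illegal
(7,5): flips 1 -> legal
(7,6): flips 1 -> legal
(7,7): flips 1 -> legal

Answer: (1,3) (2,2) (3,5) (7,3) (7,5) (7,6) (7,7)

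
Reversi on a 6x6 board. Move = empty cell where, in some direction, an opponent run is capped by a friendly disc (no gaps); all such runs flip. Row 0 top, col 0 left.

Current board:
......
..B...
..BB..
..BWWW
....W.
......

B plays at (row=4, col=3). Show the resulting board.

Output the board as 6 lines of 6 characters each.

Answer: ......
..B...
..BB..
..BBWW
...BW.
......

Derivation:
Place B at (4,3); scan 8 dirs for brackets.
Dir NW: first cell 'B' (not opp) -> no flip
Dir N: opp run (3,3) capped by B -> flip
Dir NE: opp run (3,4), next='.' -> no flip
Dir W: first cell '.' (not opp) -> no flip
Dir E: opp run (4,4), next='.' -> no flip
Dir SW: first cell '.' (not opp) -> no flip
Dir S: first cell '.' (not opp) -> no flip
Dir SE: first cell '.' (not opp) -> no flip
All flips: (3,3)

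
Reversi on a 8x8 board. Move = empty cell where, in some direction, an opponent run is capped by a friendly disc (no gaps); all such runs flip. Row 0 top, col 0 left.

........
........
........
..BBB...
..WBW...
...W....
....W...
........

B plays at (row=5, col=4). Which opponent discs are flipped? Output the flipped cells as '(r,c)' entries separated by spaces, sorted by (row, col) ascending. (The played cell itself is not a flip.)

Answer: (4,4)

Derivation:
Dir NW: first cell 'B' (not opp) -> no flip
Dir N: opp run (4,4) capped by B -> flip
Dir NE: first cell '.' (not opp) -> no flip
Dir W: opp run (5,3), next='.' -> no flip
Dir E: first cell '.' (not opp) -> no flip
Dir SW: first cell '.' (not opp) -> no flip
Dir S: opp run (6,4), next='.' -> no flip
Dir SE: first cell '.' (not opp) -> no flip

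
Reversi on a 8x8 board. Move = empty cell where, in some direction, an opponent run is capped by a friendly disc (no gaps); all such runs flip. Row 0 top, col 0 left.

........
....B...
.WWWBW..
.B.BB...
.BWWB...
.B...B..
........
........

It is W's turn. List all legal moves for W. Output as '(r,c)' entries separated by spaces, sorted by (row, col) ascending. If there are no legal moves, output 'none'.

Answer: (0,3) (0,5) (1,5) (2,0) (4,0) (4,5) (6,0) (6,1) (6,6)

Derivation:
(0,3): flips 1 -> legal
(0,4): no bracket -> illegal
(0,5): flips 1 -> legal
(1,3): no bracket -> illegal
(1,5): flips 2 -> legal
(2,0): flips 1 -> legal
(3,0): no bracket -> illegal
(3,2): no bracket -> illegal
(3,5): no bracket -> illegal
(4,0): flips 2 -> legal
(4,5): flips 2 -> legal
(4,6): no bracket -> illegal
(5,0): no bracket -> illegal
(5,2): no bracket -> illegal
(5,3): no bracket -> illegal
(5,4): no bracket -> illegal
(5,6): no bracket -> illegal
(6,0): flips 1 -> legal
(6,1): flips 3 -> legal
(6,2): no bracket -> illegal
(6,4): no bracket -> illegal
(6,5): no bracket -> illegal
(6,6): flips 3 -> legal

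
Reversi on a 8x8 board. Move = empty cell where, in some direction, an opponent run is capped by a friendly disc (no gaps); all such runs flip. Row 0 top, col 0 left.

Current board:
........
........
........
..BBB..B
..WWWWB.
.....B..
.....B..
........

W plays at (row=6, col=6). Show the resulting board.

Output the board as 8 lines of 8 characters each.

Place W at (6,6); scan 8 dirs for brackets.
Dir NW: opp run (5,5) capped by W -> flip
Dir N: first cell '.' (not opp) -> no flip
Dir NE: first cell '.' (not opp) -> no flip
Dir W: opp run (6,5), next='.' -> no flip
Dir E: first cell '.' (not opp) -> no flip
Dir SW: first cell '.' (not opp) -> no flip
Dir S: first cell '.' (not opp) -> no flip
Dir SE: first cell '.' (not opp) -> no flip
All flips: (5,5)

Answer: ........
........
........
..BBB..B
..WWWWB.
.....W..
.....BW.
........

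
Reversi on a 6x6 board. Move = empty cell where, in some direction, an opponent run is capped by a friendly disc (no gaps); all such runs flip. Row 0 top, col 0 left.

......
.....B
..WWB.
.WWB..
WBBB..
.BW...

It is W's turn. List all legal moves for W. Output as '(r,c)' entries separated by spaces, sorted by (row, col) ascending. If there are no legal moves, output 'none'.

(0,4): no bracket -> illegal
(0,5): no bracket -> illegal
(1,3): no bracket -> illegal
(1,4): no bracket -> illegal
(2,5): flips 1 -> legal
(3,0): flips 1 -> legal
(3,4): flips 2 -> legal
(3,5): no bracket -> illegal
(4,4): flips 4 -> legal
(5,0): flips 2 -> legal
(5,3): flips 3 -> legal
(5,4): flips 1 -> legal

Answer: (2,5) (3,0) (3,4) (4,4) (5,0) (5,3) (5,4)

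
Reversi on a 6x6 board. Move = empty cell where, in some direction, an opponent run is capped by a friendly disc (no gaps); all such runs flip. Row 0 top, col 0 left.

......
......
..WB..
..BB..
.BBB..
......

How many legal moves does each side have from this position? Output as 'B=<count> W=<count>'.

-- B to move --
(1,1): flips 1 -> legal
(1,2): flips 1 -> legal
(1,3): no bracket -> illegal
(2,1): flips 1 -> legal
(3,1): no bracket -> illegal
B mobility = 3
-- W to move --
(1,2): no bracket -> illegal
(1,3): no bracket -> illegal
(1,4): no bracket -> illegal
(2,1): no bracket -> illegal
(2,4): flips 1 -> legal
(3,0): no bracket -> illegal
(3,1): no bracket -> illegal
(3,4): no bracket -> illegal
(4,0): no bracket -> illegal
(4,4): flips 1 -> legal
(5,0): no bracket -> illegal
(5,1): no bracket -> illegal
(5,2): flips 2 -> legal
(5,3): no bracket -> illegal
(5,4): no bracket -> illegal
W mobility = 3

Answer: B=3 W=3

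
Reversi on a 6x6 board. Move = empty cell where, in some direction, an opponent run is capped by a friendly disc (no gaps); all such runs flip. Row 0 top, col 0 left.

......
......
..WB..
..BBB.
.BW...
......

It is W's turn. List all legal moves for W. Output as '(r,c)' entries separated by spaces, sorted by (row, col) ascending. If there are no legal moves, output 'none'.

(1,2): no bracket -> illegal
(1,3): no bracket -> illegal
(1,4): no bracket -> illegal
(2,1): no bracket -> illegal
(2,4): flips 2 -> legal
(2,5): no bracket -> illegal
(3,0): no bracket -> illegal
(3,1): no bracket -> illegal
(3,5): no bracket -> illegal
(4,0): flips 1 -> legal
(4,3): no bracket -> illegal
(4,4): flips 1 -> legal
(4,5): no bracket -> illegal
(5,0): no bracket -> illegal
(5,1): no bracket -> illegal
(5,2): no bracket -> illegal

Answer: (2,4) (4,0) (4,4)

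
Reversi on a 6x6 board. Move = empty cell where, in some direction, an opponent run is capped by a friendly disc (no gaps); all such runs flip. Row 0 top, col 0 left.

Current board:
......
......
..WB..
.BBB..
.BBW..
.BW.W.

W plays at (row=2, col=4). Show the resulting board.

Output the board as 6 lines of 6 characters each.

Answer: ......
......
..WWW.
.BBB..
.BBW..
.BW.W.

Derivation:
Place W at (2,4); scan 8 dirs for brackets.
Dir NW: first cell '.' (not opp) -> no flip
Dir N: first cell '.' (not opp) -> no flip
Dir NE: first cell '.' (not opp) -> no flip
Dir W: opp run (2,3) capped by W -> flip
Dir E: first cell '.' (not opp) -> no flip
Dir SW: opp run (3,3) (4,2) (5,1), next=edge -> no flip
Dir S: first cell '.' (not opp) -> no flip
Dir SE: first cell '.' (not opp) -> no flip
All flips: (2,3)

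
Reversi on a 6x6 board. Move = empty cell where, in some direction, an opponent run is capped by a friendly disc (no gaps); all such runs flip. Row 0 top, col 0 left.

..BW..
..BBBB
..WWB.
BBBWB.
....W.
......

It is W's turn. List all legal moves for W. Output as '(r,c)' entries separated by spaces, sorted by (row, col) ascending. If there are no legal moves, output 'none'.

(0,1): flips 2 -> legal
(0,4): flips 4 -> legal
(0,5): flips 1 -> legal
(1,1): no bracket -> illegal
(2,0): no bracket -> illegal
(2,1): flips 1 -> legal
(2,5): flips 2 -> legal
(3,5): flips 1 -> legal
(4,0): flips 1 -> legal
(4,1): flips 1 -> legal
(4,2): flips 1 -> legal
(4,3): no bracket -> illegal
(4,5): flips 1 -> legal

Answer: (0,1) (0,4) (0,5) (2,1) (2,5) (3,5) (4,0) (4,1) (4,2) (4,5)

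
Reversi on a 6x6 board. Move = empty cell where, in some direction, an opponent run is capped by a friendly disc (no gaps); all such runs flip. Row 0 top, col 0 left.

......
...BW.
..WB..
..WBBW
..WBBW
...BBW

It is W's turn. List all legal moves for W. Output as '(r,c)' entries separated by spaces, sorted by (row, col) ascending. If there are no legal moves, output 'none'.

(0,2): no bracket -> illegal
(0,3): no bracket -> illegal
(0,4): flips 1 -> legal
(1,2): flips 3 -> legal
(2,4): flips 2 -> legal
(2,5): no bracket -> illegal
(5,2): flips 2 -> legal

Answer: (0,4) (1,2) (2,4) (5,2)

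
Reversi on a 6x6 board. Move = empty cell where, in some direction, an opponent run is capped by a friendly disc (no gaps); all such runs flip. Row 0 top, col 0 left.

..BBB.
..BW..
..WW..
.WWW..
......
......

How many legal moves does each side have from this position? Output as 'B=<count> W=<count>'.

Answer: B=6 W=2

Derivation:
-- B to move --
(1,1): no bracket -> illegal
(1,4): flips 1 -> legal
(2,0): no bracket -> illegal
(2,1): no bracket -> illegal
(2,4): flips 1 -> legal
(3,0): no bracket -> illegal
(3,4): flips 1 -> legal
(4,0): flips 3 -> legal
(4,1): no bracket -> illegal
(4,2): flips 2 -> legal
(4,3): flips 3 -> legal
(4,4): no bracket -> illegal
B mobility = 6
-- W to move --
(0,1): flips 1 -> legal
(0,5): no bracket -> illegal
(1,1): flips 1 -> legal
(1,4): no bracket -> illegal
(1,5): no bracket -> illegal
(2,1): no bracket -> illegal
W mobility = 2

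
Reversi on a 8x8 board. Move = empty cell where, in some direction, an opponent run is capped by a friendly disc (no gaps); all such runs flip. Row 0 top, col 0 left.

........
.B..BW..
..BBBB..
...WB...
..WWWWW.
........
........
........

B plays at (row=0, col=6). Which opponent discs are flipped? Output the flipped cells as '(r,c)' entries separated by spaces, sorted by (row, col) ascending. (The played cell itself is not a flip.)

Answer: (1,5)

Derivation:
Dir NW: edge -> no flip
Dir N: edge -> no flip
Dir NE: edge -> no flip
Dir W: first cell '.' (not opp) -> no flip
Dir E: first cell '.' (not opp) -> no flip
Dir SW: opp run (1,5) capped by B -> flip
Dir S: first cell '.' (not opp) -> no flip
Dir SE: first cell '.' (not opp) -> no flip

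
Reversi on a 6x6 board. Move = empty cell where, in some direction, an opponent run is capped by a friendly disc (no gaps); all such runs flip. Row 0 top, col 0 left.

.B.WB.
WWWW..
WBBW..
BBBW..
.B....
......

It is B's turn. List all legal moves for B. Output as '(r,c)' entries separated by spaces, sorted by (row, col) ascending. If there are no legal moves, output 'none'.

(0,0): flips 3 -> legal
(0,2): flips 2 -> legal
(1,4): flips 1 -> legal
(2,4): flips 1 -> legal
(3,4): flips 3 -> legal
(4,2): no bracket -> illegal
(4,3): no bracket -> illegal
(4,4): flips 1 -> legal

Answer: (0,0) (0,2) (1,4) (2,4) (3,4) (4,4)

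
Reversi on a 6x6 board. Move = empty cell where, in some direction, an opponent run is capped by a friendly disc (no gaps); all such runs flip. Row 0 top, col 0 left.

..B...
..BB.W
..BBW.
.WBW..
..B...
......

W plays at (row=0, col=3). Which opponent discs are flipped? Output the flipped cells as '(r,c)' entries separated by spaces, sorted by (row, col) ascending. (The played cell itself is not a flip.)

Dir NW: edge -> no flip
Dir N: edge -> no flip
Dir NE: edge -> no flip
Dir W: opp run (0,2), next='.' -> no flip
Dir E: first cell '.' (not opp) -> no flip
Dir SW: opp run (1,2), next='.' -> no flip
Dir S: opp run (1,3) (2,3) capped by W -> flip
Dir SE: first cell '.' (not opp) -> no flip

Answer: (1,3) (2,3)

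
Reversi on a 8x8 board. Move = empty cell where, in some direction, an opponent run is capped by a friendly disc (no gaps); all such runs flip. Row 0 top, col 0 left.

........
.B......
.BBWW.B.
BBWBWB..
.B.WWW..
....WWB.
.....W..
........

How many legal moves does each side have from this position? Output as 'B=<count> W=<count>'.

Answer: B=11 W=13

Derivation:
-- B to move --
(1,2): flips 3 -> legal
(1,3): flips 2 -> legal
(1,4): flips 2 -> legal
(1,5): flips 1 -> legal
(2,5): flips 2 -> legal
(3,6): no bracket -> illegal
(4,2): flips 1 -> legal
(4,6): no bracket -> illegal
(5,2): no bracket -> illegal
(5,3): flips 4 -> legal
(6,3): no bracket -> illegal
(6,4): no bracket -> illegal
(6,6): flips 2 -> legal
(7,4): flips 1 -> legal
(7,5): flips 3 -> legal
(7,6): flips 4 -> legal
B mobility = 11
-- W to move --
(0,0): flips 3 -> legal
(0,1): no bracket -> illegal
(0,2): no bracket -> illegal
(1,0): flips 1 -> legal
(1,2): flips 1 -> legal
(1,3): no bracket -> illegal
(1,5): no bracket -> illegal
(1,6): no bracket -> illegal
(1,7): flips 2 -> legal
(2,0): flips 2 -> legal
(2,5): flips 1 -> legal
(2,7): no bracket -> illegal
(3,6): flips 1 -> legal
(3,7): no bracket -> illegal
(4,0): no bracket -> illegal
(4,2): flips 1 -> legal
(4,6): flips 1 -> legal
(4,7): flips 1 -> legal
(5,0): flips 1 -> legal
(5,1): no bracket -> illegal
(5,2): no bracket -> illegal
(5,7): flips 1 -> legal
(6,6): no bracket -> illegal
(6,7): flips 1 -> legal
W mobility = 13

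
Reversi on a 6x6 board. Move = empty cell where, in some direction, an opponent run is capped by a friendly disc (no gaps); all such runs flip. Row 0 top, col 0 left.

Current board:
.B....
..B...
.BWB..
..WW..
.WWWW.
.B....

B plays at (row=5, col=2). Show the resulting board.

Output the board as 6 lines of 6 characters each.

Place B at (5,2); scan 8 dirs for brackets.
Dir NW: opp run (4,1), next='.' -> no flip
Dir N: opp run (4,2) (3,2) (2,2) capped by B -> flip
Dir NE: opp run (4,3), next='.' -> no flip
Dir W: first cell 'B' (not opp) -> no flip
Dir E: first cell '.' (not opp) -> no flip
Dir SW: edge -> no flip
Dir S: edge -> no flip
Dir SE: edge -> no flip
All flips: (2,2) (3,2) (4,2)

Answer: .B....
..B...
.BBB..
..BW..
.WBWW.
.BB...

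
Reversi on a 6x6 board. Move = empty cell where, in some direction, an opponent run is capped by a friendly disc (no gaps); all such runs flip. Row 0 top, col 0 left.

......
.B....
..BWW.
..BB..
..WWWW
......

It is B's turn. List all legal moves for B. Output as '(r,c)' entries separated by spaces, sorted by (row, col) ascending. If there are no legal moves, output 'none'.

(1,2): no bracket -> illegal
(1,3): flips 1 -> legal
(1,4): flips 1 -> legal
(1,5): flips 1 -> legal
(2,5): flips 2 -> legal
(3,1): no bracket -> illegal
(3,4): no bracket -> illegal
(3,5): no bracket -> illegal
(4,1): no bracket -> illegal
(5,1): flips 1 -> legal
(5,2): flips 1 -> legal
(5,3): flips 1 -> legal
(5,4): flips 1 -> legal
(5,5): flips 1 -> legal

Answer: (1,3) (1,4) (1,5) (2,5) (5,1) (5,2) (5,3) (5,4) (5,5)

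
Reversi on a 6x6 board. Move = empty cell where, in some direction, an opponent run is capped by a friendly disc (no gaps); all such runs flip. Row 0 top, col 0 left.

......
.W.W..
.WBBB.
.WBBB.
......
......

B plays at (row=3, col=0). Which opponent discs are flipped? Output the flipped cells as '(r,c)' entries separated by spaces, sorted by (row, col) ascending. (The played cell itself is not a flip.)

Answer: (3,1)

Derivation:
Dir NW: edge -> no flip
Dir N: first cell '.' (not opp) -> no flip
Dir NE: opp run (2,1), next='.' -> no flip
Dir W: edge -> no flip
Dir E: opp run (3,1) capped by B -> flip
Dir SW: edge -> no flip
Dir S: first cell '.' (not opp) -> no flip
Dir SE: first cell '.' (not opp) -> no flip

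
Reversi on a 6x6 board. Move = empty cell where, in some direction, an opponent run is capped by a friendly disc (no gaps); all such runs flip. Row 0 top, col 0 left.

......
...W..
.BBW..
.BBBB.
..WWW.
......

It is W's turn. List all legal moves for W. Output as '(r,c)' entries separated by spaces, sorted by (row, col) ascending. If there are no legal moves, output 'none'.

Answer: (1,0) (1,1) (1,2) (2,0) (2,4) (2,5) (4,0) (4,1) (4,5)

Derivation:
(1,0): flips 2 -> legal
(1,1): flips 2 -> legal
(1,2): flips 2 -> legal
(2,0): flips 3 -> legal
(2,4): flips 2 -> legal
(2,5): flips 1 -> legal
(3,0): no bracket -> illegal
(3,5): no bracket -> illegal
(4,0): flips 2 -> legal
(4,1): flips 1 -> legal
(4,5): flips 1 -> legal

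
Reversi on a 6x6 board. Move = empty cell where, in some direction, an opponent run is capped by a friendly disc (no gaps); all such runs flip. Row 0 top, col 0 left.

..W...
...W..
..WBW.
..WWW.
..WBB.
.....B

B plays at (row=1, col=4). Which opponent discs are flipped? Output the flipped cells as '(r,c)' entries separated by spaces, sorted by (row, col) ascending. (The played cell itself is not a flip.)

Dir NW: first cell '.' (not opp) -> no flip
Dir N: first cell '.' (not opp) -> no flip
Dir NE: first cell '.' (not opp) -> no flip
Dir W: opp run (1,3), next='.' -> no flip
Dir E: first cell '.' (not opp) -> no flip
Dir SW: first cell 'B' (not opp) -> no flip
Dir S: opp run (2,4) (3,4) capped by B -> flip
Dir SE: first cell '.' (not opp) -> no flip

Answer: (2,4) (3,4)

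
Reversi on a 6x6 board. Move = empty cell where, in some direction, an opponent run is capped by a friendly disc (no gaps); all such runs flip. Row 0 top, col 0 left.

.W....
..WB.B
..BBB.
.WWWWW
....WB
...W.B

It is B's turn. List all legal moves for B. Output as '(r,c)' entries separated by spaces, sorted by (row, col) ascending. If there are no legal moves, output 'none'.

(0,0): no bracket -> illegal
(0,2): flips 1 -> legal
(0,3): no bracket -> illegal
(1,0): no bracket -> illegal
(1,1): flips 1 -> legal
(2,0): no bracket -> illegal
(2,1): no bracket -> illegal
(2,5): flips 1 -> legal
(3,0): no bracket -> illegal
(4,0): flips 1 -> legal
(4,1): flips 1 -> legal
(4,2): flips 2 -> legal
(4,3): flips 2 -> legal
(5,2): no bracket -> illegal
(5,4): flips 2 -> legal

Answer: (0,2) (1,1) (2,5) (4,0) (4,1) (4,2) (4,3) (5,4)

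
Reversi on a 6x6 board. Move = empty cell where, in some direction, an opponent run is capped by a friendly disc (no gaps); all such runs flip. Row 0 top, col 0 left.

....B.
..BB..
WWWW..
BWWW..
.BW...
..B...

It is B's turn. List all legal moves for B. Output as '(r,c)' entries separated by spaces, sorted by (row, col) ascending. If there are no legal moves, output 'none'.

(1,0): flips 1 -> legal
(1,1): flips 2 -> legal
(1,4): flips 2 -> legal
(2,4): no bracket -> illegal
(3,4): flips 4 -> legal
(4,0): flips 2 -> legal
(4,3): flips 3 -> legal
(4,4): no bracket -> illegal
(5,1): no bracket -> illegal
(5,3): no bracket -> illegal

Answer: (1,0) (1,1) (1,4) (3,4) (4,0) (4,3)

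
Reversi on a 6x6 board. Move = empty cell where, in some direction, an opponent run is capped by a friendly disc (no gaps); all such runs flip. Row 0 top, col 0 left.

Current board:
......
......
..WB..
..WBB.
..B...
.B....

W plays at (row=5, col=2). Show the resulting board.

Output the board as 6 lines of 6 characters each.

Place W at (5,2); scan 8 dirs for brackets.
Dir NW: first cell '.' (not opp) -> no flip
Dir N: opp run (4,2) capped by W -> flip
Dir NE: first cell '.' (not opp) -> no flip
Dir W: opp run (5,1), next='.' -> no flip
Dir E: first cell '.' (not opp) -> no flip
Dir SW: edge -> no flip
Dir S: edge -> no flip
Dir SE: edge -> no flip
All flips: (4,2)

Answer: ......
......
..WB..
..WBB.
..W...
.BW...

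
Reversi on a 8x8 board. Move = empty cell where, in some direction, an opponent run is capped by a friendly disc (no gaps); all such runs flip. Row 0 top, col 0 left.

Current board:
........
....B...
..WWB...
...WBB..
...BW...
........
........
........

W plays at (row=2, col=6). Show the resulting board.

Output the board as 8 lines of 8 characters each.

Place W at (2,6); scan 8 dirs for brackets.
Dir NW: first cell '.' (not opp) -> no flip
Dir N: first cell '.' (not opp) -> no flip
Dir NE: first cell '.' (not opp) -> no flip
Dir W: first cell '.' (not opp) -> no flip
Dir E: first cell '.' (not opp) -> no flip
Dir SW: opp run (3,5) capped by W -> flip
Dir S: first cell '.' (not opp) -> no flip
Dir SE: first cell '.' (not opp) -> no flip
All flips: (3,5)

Answer: ........
....B...
..WWB.W.
...WBW..
...BW...
........
........
........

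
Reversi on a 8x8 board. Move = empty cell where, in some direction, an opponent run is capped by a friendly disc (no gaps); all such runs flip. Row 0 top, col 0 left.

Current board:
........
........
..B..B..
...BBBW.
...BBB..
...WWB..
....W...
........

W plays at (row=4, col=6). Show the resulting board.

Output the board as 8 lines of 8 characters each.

Answer: ........
........
..B..B..
...BBBW.
...BBBW.
...WWW..
....W...
........

Derivation:
Place W at (4,6); scan 8 dirs for brackets.
Dir NW: opp run (3,5), next='.' -> no flip
Dir N: first cell 'W' (not opp) -> no flip
Dir NE: first cell '.' (not opp) -> no flip
Dir W: opp run (4,5) (4,4) (4,3), next='.' -> no flip
Dir E: first cell '.' (not opp) -> no flip
Dir SW: opp run (5,5) capped by W -> flip
Dir S: first cell '.' (not opp) -> no flip
Dir SE: first cell '.' (not opp) -> no flip
All flips: (5,5)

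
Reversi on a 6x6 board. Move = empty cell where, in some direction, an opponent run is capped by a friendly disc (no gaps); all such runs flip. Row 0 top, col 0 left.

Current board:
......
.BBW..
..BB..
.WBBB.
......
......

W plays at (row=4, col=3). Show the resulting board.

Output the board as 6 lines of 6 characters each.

Place W at (4,3); scan 8 dirs for brackets.
Dir NW: opp run (3,2), next='.' -> no flip
Dir N: opp run (3,3) (2,3) capped by W -> flip
Dir NE: opp run (3,4), next='.' -> no flip
Dir W: first cell '.' (not opp) -> no flip
Dir E: first cell '.' (not opp) -> no flip
Dir SW: first cell '.' (not opp) -> no flip
Dir S: first cell '.' (not opp) -> no flip
Dir SE: first cell '.' (not opp) -> no flip
All flips: (2,3) (3,3)

Answer: ......
.BBW..
..BW..
.WBWB.
...W..
......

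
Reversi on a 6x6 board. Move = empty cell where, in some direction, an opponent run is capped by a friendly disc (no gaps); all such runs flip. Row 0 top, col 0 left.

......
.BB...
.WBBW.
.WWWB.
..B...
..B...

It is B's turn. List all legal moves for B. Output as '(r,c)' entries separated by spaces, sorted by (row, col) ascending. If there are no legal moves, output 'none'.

(1,0): no bracket -> illegal
(1,3): no bracket -> illegal
(1,4): flips 1 -> legal
(1,5): flips 2 -> legal
(2,0): flips 2 -> legal
(2,5): flips 1 -> legal
(3,0): flips 4 -> legal
(3,5): no bracket -> illegal
(4,0): flips 1 -> legal
(4,1): flips 3 -> legal
(4,3): flips 1 -> legal
(4,4): flips 1 -> legal

Answer: (1,4) (1,5) (2,0) (2,5) (3,0) (4,0) (4,1) (4,3) (4,4)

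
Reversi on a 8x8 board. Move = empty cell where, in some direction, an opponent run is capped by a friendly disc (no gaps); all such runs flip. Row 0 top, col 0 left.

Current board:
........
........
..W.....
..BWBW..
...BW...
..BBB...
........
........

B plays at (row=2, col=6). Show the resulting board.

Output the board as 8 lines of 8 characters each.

Answer: ........
........
..W...B.
..BWBB..
...BB...
..BBB...
........
........

Derivation:
Place B at (2,6); scan 8 dirs for brackets.
Dir NW: first cell '.' (not opp) -> no flip
Dir N: first cell '.' (not opp) -> no flip
Dir NE: first cell '.' (not opp) -> no flip
Dir W: first cell '.' (not opp) -> no flip
Dir E: first cell '.' (not opp) -> no flip
Dir SW: opp run (3,5) (4,4) capped by B -> flip
Dir S: first cell '.' (not opp) -> no flip
Dir SE: first cell '.' (not opp) -> no flip
All flips: (3,5) (4,4)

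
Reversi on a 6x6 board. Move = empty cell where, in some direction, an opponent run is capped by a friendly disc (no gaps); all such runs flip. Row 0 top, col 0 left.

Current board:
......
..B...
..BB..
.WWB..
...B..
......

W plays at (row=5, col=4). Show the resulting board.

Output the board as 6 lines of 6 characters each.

Answer: ......
..B...
..BB..
.WWB..
...W..
....W.

Derivation:
Place W at (5,4); scan 8 dirs for brackets.
Dir NW: opp run (4,3) capped by W -> flip
Dir N: first cell '.' (not opp) -> no flip
Dir NE: first cell '.' (not opp) -> no flip
Dir W: first cell '.' (not opp) -> no flip
Dir E: first cell '.' (not opp) -> no flip
Dir SW: edge -> no flip
Dir S: edge -> no flip
Dir SE: edge -> no flip
All flips: (4,3)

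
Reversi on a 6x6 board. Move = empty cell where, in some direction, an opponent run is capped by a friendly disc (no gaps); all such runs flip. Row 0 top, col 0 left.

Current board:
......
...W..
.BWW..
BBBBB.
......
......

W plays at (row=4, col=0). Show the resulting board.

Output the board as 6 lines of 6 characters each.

Answer: ......
...W..
.BWW..
BWBBB.
W.....
......

Derivation:
Place W at (4,0); scan 8 dirs for brackets.
Dir NW: edge -> no flip
Dir N: opp run (3,0), next='.' -> no flip
Dir NE: opp run (3,1) capped by W -> flip
Dir W: edge -> no flip
Dir E: first cell '.' (not opp) -> no flip
Dir SW: edge -> no flip
Dir S: first cell '.' (not opp) -> no flip
Dir SE: first cell '.' (not opp) -> no flip
All flips: (3,1)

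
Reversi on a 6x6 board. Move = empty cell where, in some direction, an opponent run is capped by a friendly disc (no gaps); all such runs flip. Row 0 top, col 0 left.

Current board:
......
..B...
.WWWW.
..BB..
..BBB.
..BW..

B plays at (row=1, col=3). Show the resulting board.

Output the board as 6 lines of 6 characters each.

Place B at (1,3); scan 8 dirs for brackets.
Dir NW: first cell '.' (not opp) -> no flip
Dir N: first cell '.' (not opp) -> no flip
Dir NE: first cell '.' (not opp) -> no flip
Dir W: first cell 'B' (not opp) -> no flip
Dir E: first cell '.' (not opp) -> no flip
Dir SW: opp run (2,2), next='.' -> no flip
Dir S: opp run (2,3) capped by B -> flip
Dir SE: opp run (2,4), next='.' -> no flip
All flips: (2,3)

Answer: ......
..BB..
.WWBW.
..BB..
..BBB.
..BW..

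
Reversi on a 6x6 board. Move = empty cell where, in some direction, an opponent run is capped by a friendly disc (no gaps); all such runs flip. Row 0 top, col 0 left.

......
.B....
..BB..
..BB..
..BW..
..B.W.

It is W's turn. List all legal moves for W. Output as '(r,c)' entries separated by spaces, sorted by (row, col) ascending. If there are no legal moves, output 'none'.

Answer: (1,3) (2,1) (4,1)

Derivation:
(0,0): no bracket -> illegal
(0,1): no bracket -> illegal
(0,2): no bracket -> illegal
(1,0): no bracket -> illegal
(1,2): no bracket -> illegal
(1,3): flips 2 -> legal
(1,4): no bracket -> illegal
(2,0): no bracket -> illegal
(2,1): flips 1 -> legal
(2,4): no bracket -> illegal
(3,1): no bracket -> illegal
(3,4): no bracket -> illegal
(4,1): flips 1 -> legal
(4,4): no bracket -> illegal
(5,1): no bracket -> illegal
(5,3): no bracket -> illegal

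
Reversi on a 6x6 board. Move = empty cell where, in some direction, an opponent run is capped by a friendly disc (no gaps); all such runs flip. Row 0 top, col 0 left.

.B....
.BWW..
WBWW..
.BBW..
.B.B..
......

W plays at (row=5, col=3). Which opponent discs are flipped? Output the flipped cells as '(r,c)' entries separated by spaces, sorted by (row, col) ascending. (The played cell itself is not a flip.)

Dir NW: first cell '.' (not opp) -> no flip
Dir N: opp run (4,3) capped by W -> flip
Dir NE: first cell '.' (not opp) -> no flip
Dir W: first cell '.' (not opp) -> no flip
Dir E: first cell '.' (not opp) -> no flip
Dir SW: edge -> no flip
Dir S: edge -> no flip
Dir SE: edge -> no flip

Answer: (4,3)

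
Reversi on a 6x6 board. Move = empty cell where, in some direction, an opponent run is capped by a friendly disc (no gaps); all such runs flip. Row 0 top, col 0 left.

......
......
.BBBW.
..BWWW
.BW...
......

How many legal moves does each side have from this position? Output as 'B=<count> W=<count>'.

Answer: B=5 W=6

Derivation:
-- B to move --
(1,3): no bracket -> illegal
(1,4): no bracket -> illegal
(1,5): no bracket -> illegal
(2,5): flips 1 -> legal
(3,1): no bracket -> illegal
(4,3): flips 2 -> legal
(4,4): flips 1 -> legal
(4,5): flips 1 -> legal
(5,1): no bracket -> illegal
(5,2): flips 1 -> legal
(5,3): no bracket -> illegal
B mobility = 5
-- W to move --
(1,0): no bracket -> illegal
(1,1): flips 1 -> legal
(1,2): flips 3 -> legal
(1,3): flips 1 -> legal
(1,4): no bracket -> illegal
(2,0): flips 3 -> legal
(3,0): no bracket -> illegal
(3,1): flips 1 -> legal
(4,0): flips 1 -> legal
(4,3): no bracket -> illegal
(5,0): no bracket -> illegal
(5,1): no bracket -> illegal
(5,2): no bracket -> illegal
W mobility = 6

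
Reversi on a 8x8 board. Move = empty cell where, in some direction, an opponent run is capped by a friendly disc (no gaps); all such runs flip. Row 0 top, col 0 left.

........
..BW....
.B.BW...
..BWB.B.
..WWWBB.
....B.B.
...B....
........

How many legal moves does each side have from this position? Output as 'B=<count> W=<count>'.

-- B to move --
(0,2): no bracket -> illegal
(0,3): flips 1 -> legal
(0,4): no bracket -> illegal
(1,4): flips 2 -> legal
(1,5): no bracket -> illegal
(2,2): no bracket -> illegal
(2,5): flips 1 -> legal
(3,1): no bracket -> illegal
(3,5): no bracket -> illegal
(4,1): flips 3 -> legal
(5,1): no bracket -> illegal
(5,2): flips 2 -> legal
(5,3): flips 2 -> legal
(5,5): no bracket -> illegal
B mobility = 6
-- W to move --
(0,1): no bracket -> illegal
(0,2): no bracket -> illegal
(0,3): no bracket -> illegal
(1,0): flips 2 -> legal
(1,1): flips 1 -> legal
(1,4): no bracket -> illegal
(2,0): no bracket -> illegal
(2,2): flips 2 -> legal
(2,5): flips 1 -> legal
(2,6): no bracket -> illegal
(2,7): no bracket -> illegal
(3,0): no bracket -> illegal
(3,1): flips 1 -> legal
(3,5): flips 1 -> legal
(3,7): no bracket -> illegal
(4,1): no bracket -> illegal
(4,7): flips 2 -> legal
(5,2): no bracket -> illegal
(5,3): no bracket -> illegal
(5,5): no bracket -> illegal
(5,7): no bracket -> illegal
(6,2): no bracket -> illegal
(6,4): flips 1 -> legal
(6,5): flips 1 -> legal
(6,6): no bracket -> illegal
(6,7): no bracket -> illegal
(7,2): no bracket -> illegal
(7,3): no bracket -> illegal
(7,4): no bracket -> illegal
W mobility = 9

Answer: B=6 W=9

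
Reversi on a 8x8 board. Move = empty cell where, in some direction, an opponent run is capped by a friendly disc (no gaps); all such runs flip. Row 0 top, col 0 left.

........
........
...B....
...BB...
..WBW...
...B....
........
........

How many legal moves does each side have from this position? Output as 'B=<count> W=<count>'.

-- B to move --
(3,1): flips 1 -> legal
(3,2): no bracket -> illegal
(3,5): flips 1 -> legal
(4,1): flips 1 -> legal
(4,5): flips 1 -> legal
(5,1): flips 1 -> legal
(5,2): no bracket -> illegal
(5,4): flips 1 -> legal
(5,5): flips 1 -> legal
B mobility = 7
-- W to move --
(1,2): no bracket -> illegal
(1,3): no bracket -> illegal
(1,4): no bracket -> illegal
(2,2): flips 1 -> legal
(2,4): flips 2 -> legal
(2,5): no bracket -> illegal
(3,2): no bracket -> illegal
(3,5): no bracket -> illegal
(4,5): no bracket -> illegal
(5,2): no bracket -> illegal
(5,4): no bracket -> illegal
(6,2): flips 1 -> legal
(6,3): no bracket -> illegal
(6,4): flips 1 -> legal
W mobility = 4

Answer: B=7 W=4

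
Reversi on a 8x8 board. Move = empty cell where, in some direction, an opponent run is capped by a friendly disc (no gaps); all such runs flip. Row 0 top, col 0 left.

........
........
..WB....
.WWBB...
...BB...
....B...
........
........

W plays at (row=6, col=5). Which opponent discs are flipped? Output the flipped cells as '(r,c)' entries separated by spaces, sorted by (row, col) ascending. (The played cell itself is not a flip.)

Dir NW: opp run (5,4) (4,3) capped by W -> flip
Dir N: first cell '.' (not opp) -> no flip
Dir NE: first cell '.' (not opp) -> no flip
Dir W: first cell '.' (not opp) -> no flip
Dir E: first cell '.' (not opp) -> no flip
Dir SW: first cell '.' (not opp) -> no flip
Dir S: first cell '.' (not opp) -> no flip
Dir SE: first cell '.' (not opp) -> no flip

Answer: (4,3) (5,4)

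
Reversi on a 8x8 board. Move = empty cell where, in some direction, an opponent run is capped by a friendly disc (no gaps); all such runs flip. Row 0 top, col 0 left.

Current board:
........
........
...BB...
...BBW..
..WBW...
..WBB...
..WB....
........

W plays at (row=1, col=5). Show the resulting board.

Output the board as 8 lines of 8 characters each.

Answer: ........
.....W..
...BW...
...WBW..
..WBW...
..WBB...
..WB....
........

Derivation:
Place W at (1,5); scan 8 dirs for brackets.
Dir NW: first cell '.' (not opp) -> no flip
Dir N: first cell '.' (not opp) -> no flip
Dir NE: first cell '.' (not opp) -> no flip
Dir W: first cell '.' (not opp) -> no flip
Dir E: first cell '.' (not opp) -> no flip
Dir SW: opp run (2,4) (3,3) capped by W -> flip
Dir S: first cell '.' (not opp) -> no flip
Dir SE: first cell '.' (not opp) -> no flip
All flips: (2,4) (3,3)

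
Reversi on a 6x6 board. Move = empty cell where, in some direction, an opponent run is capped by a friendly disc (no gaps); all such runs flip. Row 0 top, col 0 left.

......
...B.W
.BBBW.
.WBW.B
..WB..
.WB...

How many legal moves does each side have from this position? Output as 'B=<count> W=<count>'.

-- B to move --
(0,4): no bracket -> illegal
(0,5): no bracket -> illegal
(1,4): no bracket -> illegal
(2,0): no bracket -> illegal
(2,5): flips 1 -> legal
(3,0): flips 1 -> legal
(3,4): flips 1 -> legal
(4,0): flips 1 -> legal
(4,1): flips 2 -> legal
(4,4): flips 1 -> legal
(5,0): flips 1 -> legal
(5,3): no bracket -> illegal
B mobility = 7
-- W to move --
(0,2): flips 1 -> legal
(0,3): flips 2 -> legal
(0,4): flips 2 -> legal
(1,0): no bracket -> illegal
(1,1): flips 2 -> legal
(1,2): flips 2 -> legal
(1,4): no bracket -> illegal
(2,0): flips 3 -> legal
(2,5): no bracket -> illegal
(3,0): no bracket -> illegal
(3,4): no bracket -> illegal
(4,1): no bracket -> illegal
(4,4): flips 1 -> legal
(4,5): no bracket -> illegal
(5,3): flips 2 -> legal
(5,4): no bracket -> illegal
W mobility = 8

Answer: B=7 W=8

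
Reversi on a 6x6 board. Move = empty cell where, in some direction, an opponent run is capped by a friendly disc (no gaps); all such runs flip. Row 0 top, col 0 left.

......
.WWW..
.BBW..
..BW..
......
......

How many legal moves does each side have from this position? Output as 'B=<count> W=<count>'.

-- B to move --
(0,0): flips 1 -> legal
(0,1): flips 1 -> legal
(0,2): flips 1 -> legal
(0,3): flips 1 -> legal
(0,4): flips 1 -> legal
(1,0): no bracket -> illegal
(1,4): flips 1 -> legal
(2,0): no bracket -> illegal
(2,4): flips 1 -> legal
(3,4): flips 1 -> legal
(4,2): no bracket -> illegal
(4,3): no bracket -> illegal
(4,4): flips 1 -> legal
B mobility = 9
-- W to move --
(1,0): no bracket -> illegal
(2,0): flips 2 -> legal
(3,0): flips 1 -> legal
(3,1): flips 3 -> legal
(4,1): flips 1 -> legal
(4,2): flips 2 -> legal
(4,3): no bracket -> illegal
W mobility = 5

Answer: B=9 W=5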